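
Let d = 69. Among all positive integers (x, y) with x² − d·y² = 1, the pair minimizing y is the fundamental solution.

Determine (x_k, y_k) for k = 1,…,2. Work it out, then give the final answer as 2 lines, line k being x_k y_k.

7775 936
120901249 14554800

√69 = [8; 3,3,1,4,1,3,3,16, …], period ℓ=8 (even) → k=7
step 0: (8, 1)  from 8·(1,0) + (0,1)
step 1: (25, 3)  from 3·(8,1) + (1,0)
step 2: (83, 10)  from 3·(25,3) + (8,1)
step 3: (108, 13)  from 1·(83,10) + (25,3)
…
step 5: (623, 75)  from 1·(515,62) + (108,13)
step 6: (2384, 287)  from 3·(623,75) + (515,62)
step 7: (7775, 936)  from 3·(2384,287) + (623,75)
(x₁, y₁) = (7775, 936);  7775² − 69·936² = 1 ✓
(7775+936√69)^2 = 120901249 + 14554800√69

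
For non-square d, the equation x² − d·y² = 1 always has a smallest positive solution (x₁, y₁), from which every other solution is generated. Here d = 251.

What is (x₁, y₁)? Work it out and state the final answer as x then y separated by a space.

d=251: √d = [15; 1,5,2,1,2,…,5,1,30] (ℓ=14, even), read p_13/q_13
a_0=15:  p_0=15·1+0=15,  q_0=15·0+1=1
…
a_3=2:  p_3=2·95+16=206,  q_3=2·6+1=13
a_4=1:  p_4=1·206+95=301,  q_4=1·13+6=19
a_5=2:  p_5=2·301+206=808,  q_5=2·19+13=51
a_6=2:  p_6=2·808+301=1917,  q_6=2·51+19=121
a_7=15:  p_7=15·1917+808=29563,  q_7=15·121+51=1866
a_8=2:  p_8=2·29563+1917=61043,  q_8=2·1866+121=3853
a_9=2:  p_9=2·61043+29563=151649,  q_9=2·3853+1866=9572
a_10=1:  p_10=1·151649+61043=212692,  q_10=1·9572+3853=13425
…
a_12=5:  p_12=5·577033+212692=3097857,  q_12=5·36422+13425=195535
a_13=1:  p_13=1·3097857+577033=3674890,  q_13=1·195535+36422=231957
(x₁, y₁) = (3674890, 231957);  3674890² − 251·231957² = 1 ✓

3674890 231957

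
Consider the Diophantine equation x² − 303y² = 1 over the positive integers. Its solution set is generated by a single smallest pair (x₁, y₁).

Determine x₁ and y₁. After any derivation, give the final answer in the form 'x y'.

2524 145

[17; 2,2,5,2,2,34] for √303; ℓ=6 ⇒ convergent index 5
i=0: a=17 ⇒ p=17, q=1
i=1: a=2 ⇒ p=35, q=2
i=2: a=2 ⇒ p=87, q=5
…
i=4: a=2 ⇒ p=1027, q=59
i=5: a=2 ⇒ p=2524, q=145
→ (2524, 145).  Check: 2524²=6370576, 303·145²=6370575, difference 1.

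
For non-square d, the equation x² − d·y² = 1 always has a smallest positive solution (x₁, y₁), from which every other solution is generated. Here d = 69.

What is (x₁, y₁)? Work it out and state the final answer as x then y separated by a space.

7775 936

d=69: √d = [8; 3,3,1,4,1,3,3,16] (ℓ=8, even), read p_7/q_7
i=0: a=8 ⇒ p=8, q=1
…
i=2: a=3 ⇒ p=83, q=10
…
i=5: a=1 ⇒ p=623, q=75
i=6: a=3 ⇒ p=2384, q=287
i=7: a=3 ⇒ p=7775, q=936
fundamental: x₁=7775, y₁=936  (since 60450625 − 69·876096 = 1)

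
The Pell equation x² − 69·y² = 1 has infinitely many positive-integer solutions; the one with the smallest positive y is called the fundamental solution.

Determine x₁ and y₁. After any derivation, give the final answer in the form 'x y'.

d=69: √d = [8; 3,3,1,4,1,3,3,16] (ℓ=8, even), read p_7/q_7
k=0  a_k=8  p_k/q_k = 8/1
k=1  a_k=3  p_k/q_k = 25/3
k=2  a_k=3  p_k/q_k = 83/10
…
k=4  a_k=4  p_k/q_k = 515/62
k=5  a_k=1  p_k/q_k = 623/75
k=6  a_k=3  p_k/q_k = 2384/287
k=7  a_k=3  p_k/q_k = 7775/936
fundamental: x₁=7775, y₁=936  (since 60450625 − 69·876096 = 1)

7775 936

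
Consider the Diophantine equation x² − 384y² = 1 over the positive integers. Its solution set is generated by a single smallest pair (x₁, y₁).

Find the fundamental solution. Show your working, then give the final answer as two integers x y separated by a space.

d=384: √d = [19; 1,1,2,9,2,1,1,38] (ℓ=8, even), read p_7/q_7
i=0: a=19 ⇒ p=19, q=1
i=1: a=1 ⇒ p=20, q=1
…
i=3: a=2 ⇒ p=98, q=5
…
i=6: a=1 ⇒ p=2861, q=146
i=7: a=1 ⇒ p=4801, q=245
→ (4801, 245).  Check: 4801²=23049601, 384·245²=23049600, difference 1.

4801 245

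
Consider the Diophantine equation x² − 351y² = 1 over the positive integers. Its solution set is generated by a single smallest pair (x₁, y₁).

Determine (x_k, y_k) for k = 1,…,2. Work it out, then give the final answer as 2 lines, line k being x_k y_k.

62425 3332
7793761249 416000200

√351 = [18; 1,2,1,3,2,2,2,3,1,2,1,36, …], period ℓ=12 (even) → k=11
k=0  a_k=18  p_k/q_k = 18/1
…
k=10  a_k=2  p_k/q_k = 45882/2449
k=11  a_k=1  p_k/q_k = 62425/3332
→ (62425, 3332).  Check: 62425²=3896880625, 351·3332²=3896880624, difference 1.
k=2:  x_2 = 62425·62425+351·3332·3332 = 7793761249,  y_2 = 62425·3332+3332·62425 = 416000200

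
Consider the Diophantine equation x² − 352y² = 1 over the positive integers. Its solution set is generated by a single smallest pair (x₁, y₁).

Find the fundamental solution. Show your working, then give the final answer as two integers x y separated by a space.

d=352: √d = [18; 1,3,5,9,5,3,1,36] (ℓ=8, even), read p_7/q_7
a_0=18:  p_0=18·1+0=18,  q_0=18·0+1=1
a_1=1:  p_1=1·18+1=19,  q_1=1·1+0=1
a_2=3:  p_2=3·19+18=75,  q_2=3·1+1=4
…
a_4=9:  p_4=9·394+75=3621,  q_4=9·21+4=193
a_5=5:  p_5=5·3621+394=18499,  q_5=5·193+21=986
a_6=3:  p_6=3·18499+3621=59118,  q_6=3·986+193=3151
a_7=1:  p_7=1·59118+18499=77617,  q_7=1·3151+986=4137
→ (77617, 4137).  Check: 77617²=6024398689, 352·4137²=6024398688, difference 1.

77617 4137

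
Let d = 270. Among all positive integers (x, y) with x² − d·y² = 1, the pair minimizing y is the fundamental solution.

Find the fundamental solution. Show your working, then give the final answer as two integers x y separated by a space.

√270 = [16; 2,3,6,3,2,32, …], period ℓ=6 (even) → k=5
a_0=16:  p_0=16·1+0=16,  q_0=16·0+1=1
…
a_2=3:  p_2=3·33+16=115,  q_2=3·2+1=7
a_3=6:  p_3=6·115+33=723,  q_3=6·7+2=44
a_4=3:  p_4=3·723+115=2284,  q_4=3·44+7=139
a_5=2:  p_5=2·2284+723=5291,  q_5=2·139+44=322
→ (5291, 322).  Check: 5291²=27994681, 270·322²=27994680, difference 1.

5291 322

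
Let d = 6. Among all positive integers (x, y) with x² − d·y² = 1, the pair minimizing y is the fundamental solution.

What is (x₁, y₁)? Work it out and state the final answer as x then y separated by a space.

√6 = [2; 2,4, …], period ℓ=2 (even) → k=1
k=0  a_k=2  p_k/q_k = 2/1
k=1  a_k=2  p_k/q_k = 5/2
fundamental: x₁=5, y₁=2  (since 25 − 6·4 = 1)

5 2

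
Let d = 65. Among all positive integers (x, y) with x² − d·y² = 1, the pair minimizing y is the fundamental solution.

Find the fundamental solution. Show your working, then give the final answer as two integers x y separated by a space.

129 16

d=65: √d = [8; 16] (ℓ=1, odd), read p_1/q_1
i=0: a=8 ⇒ p=8, q=1
i=1: a=16 ⇒ p=129, q=16
fundamental: x₁=129, y₁=16  (since 16641 − 65·256 = 1)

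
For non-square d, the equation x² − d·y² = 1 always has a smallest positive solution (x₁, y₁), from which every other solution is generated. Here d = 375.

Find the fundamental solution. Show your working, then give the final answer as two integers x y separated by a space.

√375 → a₀=19, period (2,1,2,1,5,1,2,1,2,38); ℓ=10 even so k=9
i=0: a=19 ⇒ p=19, q=1
i=1: a=2 ⇒ p=39, q=2
…
i=3: a=2 ⇒ p=155, q=8
i=4: a=1 ⇒ p=213, q=11
…
i=8: a=1 ⇒ p=5519, q=285
i=9: a=2 ⇒ p=15124, q=781
(x₁, y₁) = (15124, 781);  15124² − 375·781² = 1 ✓

15124 781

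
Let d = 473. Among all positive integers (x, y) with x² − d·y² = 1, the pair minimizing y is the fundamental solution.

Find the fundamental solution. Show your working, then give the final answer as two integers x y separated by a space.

√473 = [21; 1,2,1,42, …], period ℓ=4 (even) → k=3
i=0: a=21 ⇒ p=21, q=1
i=1: a=1 ⇒ p=22, q=1
i=2: a=2 ⇒ p=65, q=3
i=3: a=1 ⇒ p=87, q=4
(x₁, y₁) = (87, 4);  87² − 473·4² = 1 ✓

87 4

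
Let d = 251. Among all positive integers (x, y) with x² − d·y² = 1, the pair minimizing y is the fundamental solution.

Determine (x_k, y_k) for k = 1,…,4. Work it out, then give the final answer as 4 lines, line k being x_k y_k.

3674890 231957
27009633024199 1704832919460
198514860608593651330 12530146894788486843
1459040552203802437039183201 92093823044376819996025080

√251 = [15; 1,5,2,1,2,…,5,1,30, …], period ℓ=14 (even) → k=13
k=0  a_k=15  p_k/q_k = 15/1
k=1  a_k=1  p_k/q_k = 16/1
k=2  a_k=5  p_k/q_k = 95/6
k=3  a_k=2  p_k/q_k = 206/13
k=4  a_k=1  p_k/q_k = 301/19
…
k=11  a_k=2  p_k/q_k = 577033/36422
k=12  a_k=5  p_k/q_k = 3097857/195535
k=13  a_k=1  p_k/q_k = 3674890/231957
→ (3674890, 231957).  Check: 3674890²=13504816512100, 251·231957²=13504816512099, difference 1.
(x_2, y_2) = (3674890·3674890 + 251·231957·231957, 3674890·231957 + 231957·3674890) = (27009633024199, 1704832919460)
(x_3, y_3) = (3674890·27009633024199 + 251·231957·1704832919460, 3674890·1704832919460 + 231957·27009633024199) = (198514860608593651330, 12530146894788486843)
(x_4, y_4) = (3674890·198514860608593651330 + 251·231957·12530146894788486843, 3674890·12530146894788486843 + 231957·198514860608593651330) = (1459040552203802437039183201, 92093823044376819996025080)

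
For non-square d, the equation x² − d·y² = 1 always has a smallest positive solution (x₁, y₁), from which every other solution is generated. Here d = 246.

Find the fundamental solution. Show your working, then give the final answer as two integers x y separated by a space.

88805 5662

d=246: √d = [15; 1,2,5,1,14,1,5,2,1,30] (ℓ=10, even), read p_9/q_9
i=0: a=15 ⇒ p=15, q=1
…
i=8: a=2 ⇒ p=60777, q=3875
i=9: a=1 ⇒ p=88805, q=5662
(x₁, y₁) = (88805, 5662);  88805² − 246·5662² = 1 ✓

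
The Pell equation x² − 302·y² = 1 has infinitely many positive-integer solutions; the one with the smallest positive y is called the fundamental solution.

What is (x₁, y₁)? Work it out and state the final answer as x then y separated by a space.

4276623 246092

[17; 2,1,1,1,4,…,1,2,34] for √302; ℓ=16 ⇒ convergent index 15
k=0  a_k=17  p_k/q_k = 17/1
k=1  a_k=2  p_k/q_k = 35/2
k=2  a_k=1  p_k/q_k = 52/3
k=3  a_k=1  p_k/q_k = 87/5
k=4  a_k=1  p_k/q_k = 139/8
k=5  a_k=4  p_k/q_k = 643/37
…
k=7  a_k=1  p_k/q_k = 2068/119
k=8  a_k=16  p_k/q_k = 34513/1986
…
k=10  a_k=2  p_k/q_k = 107675/6196
k=11  a_k=4  p_k/q_k = 467281/26889
k=12  a_k=1  p_k/q_k = 574956/33085
k=13  a_k=1  p_k/q_k = 1042237/59974
k=14  a_k=1  p_k/q_k = 1617193/93059
k=15  a_k=2  p_k/q_k = 4276623/246092
→ (4276623, 246092).  Check: 4276623²=18289504284129, 302·246092²=18289504284128, difference 1.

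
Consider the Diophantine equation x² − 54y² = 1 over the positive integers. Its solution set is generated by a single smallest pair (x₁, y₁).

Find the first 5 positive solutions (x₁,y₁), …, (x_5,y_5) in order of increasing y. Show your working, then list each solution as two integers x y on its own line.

√54 → a₀=7, period (2,1,6,1,2,14); ℓ=6 even so k=5
a_0=7:  p_0=7·1+0=7,  q_0=7·0+1=1
…
a_3=6:  p_3=6·22+15=147,  q_3=6·3+2=20
a_4=1:  p_4=1·147+22=169,  q_4=1·20+3=23
a_5=2:  p_5=2·169+147=485,  q_5=2·23+20=66
(x₁, y₁) = (485, 66);  485² − 54·66² = 1 ✓
k=2:  x_2 = 485·485+54·66·66 = 470449,  y_2 = 485·66+66·485 = 64020
k=3:  x_3 = 485·470449+54·66·64020 = 456335045,  y_3 = 485·64020+66·470449 = 62099334
k=4:  x_4 = 485·456335045+54·66·62099334 = 442644523201,  y_4 = 485·62099334+66·456335045 = 60236289960
k=5:  x_5 = 485·442644523201+54·66·60236289960 = 429364731169925,  y_5 = 485·60236289960+66·442644523201 = 58429139161866

485 66
470449 64020
456335045 62099334
442644523201 60236289960
429364731169925 58429139161866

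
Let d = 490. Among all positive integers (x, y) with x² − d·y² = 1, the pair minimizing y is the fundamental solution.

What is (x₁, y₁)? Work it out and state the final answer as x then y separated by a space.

[22; 7,2,1,4,4,4,1,2,7,44] for √490; ℓ=10 ⇒ convergent index 9
i=0: a=22 ⇒ p=22, q=1
i=1: a=7 ⇒ p=155, q=7
i=2: a=2 ⇒ p=332, q=15
i=3: a=1 ⇒ p=487, q=22
…
i=5: a=4 ⇒ p=9607, q=434
i=6: a=4 ⇒ p=40708, q=1839
i=7: a=1 ⇒ p=50315, q=2273
i=8: a=2 ⇒ p=141338, q=6385
i=9: a=7 ⇒ p=1039681, q=46968
fundamental: x₁=1039681, y₁=46968  (since 1080936581761 − 490·2205993024 = 1)

1039681 46968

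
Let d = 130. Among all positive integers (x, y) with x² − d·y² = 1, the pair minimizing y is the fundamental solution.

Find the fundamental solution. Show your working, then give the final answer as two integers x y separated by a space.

d=130: √d = [11; 2,2,22] (ℓ=3, odd), read p_5/q_5
step 0: (11, 1)  from 11·(1,0) + (0,1)
step 1: (23, 2)  from 2·(11,1) + (1,0)
step 2: (57, 5)  from 2·(23,2) + (11,1)
step 3: (1277, 112)  from 22·(57,5) + (23,2)
step 4: (2611, 229)  from 2·(1277,112) + (57,5)
step 5: (6499, 570)  from 2·(2611,229) + (1277,112)
fundamental: x₁=6499, y₁=570  (since 42237001 − 130·324900 = 1)

6499 570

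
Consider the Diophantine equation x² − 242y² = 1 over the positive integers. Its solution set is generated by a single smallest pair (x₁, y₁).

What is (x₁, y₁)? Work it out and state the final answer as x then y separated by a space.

19601 1260

√242 → a₀=15, period (1,1,3,1,14,1,3,1,1,30); ℓ=10 even so k=9
a_0=15:  p_0=15·1+0=15,  q_0=15·0+1=1
…
a_3=3:  p_3=3·31+16=109,  q_3=3·2+1=7
a_4=1:  p_4=1·109+31=140,  q_4=1·7+2=9
…
a_7=3:  p_7=3·2209+2069=8696,  q_7=3·142+133=559
a_8=1:  p_8=1·8696+2209=10905,  q_8=1·559+142=701
a_9=1:  p_9=1·10905+8696=19601,  q_9=1·701+559=1260
→ (19601, 1260).  Check: 19601²=384199201, 242·1260²=384199200, difference 1.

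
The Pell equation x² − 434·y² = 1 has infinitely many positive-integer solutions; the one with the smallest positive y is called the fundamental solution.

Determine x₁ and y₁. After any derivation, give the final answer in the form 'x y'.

√434 → a₀=20, period (1,4,1,40); ℓ=4 even so k=3
i=0: a=20 ⇒ p=20, q=1
i=1: a=1 ⇒ p=21, q=1
i=2: a=4 ⇒ p=104, q=5
i=3: a=1 ⇒ p=125, q=6
(x₁, y₁) = (125, 6);  125² − 434·6² = 1 ✓

125 6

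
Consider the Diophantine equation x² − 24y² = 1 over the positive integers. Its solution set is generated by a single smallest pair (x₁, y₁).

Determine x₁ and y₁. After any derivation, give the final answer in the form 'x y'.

5 1

√24 → a₀=4, period (1,8); ℓ=2 even so k=1
step 0: (4, 1)  from 4·(1,0) + (0,1)
step 1: (5, 1)  from 1·(4,1) + (1,0)
(x₁, y₁) = (5, 1);  5² − 24·1² = 1 ✓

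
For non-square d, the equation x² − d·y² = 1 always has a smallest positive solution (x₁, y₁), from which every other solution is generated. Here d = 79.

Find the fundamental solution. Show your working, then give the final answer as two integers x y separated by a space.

80 9

d=79: √d = [8; 1,7,1,16] (ℓ=4, even), read p_3/q_3
step 0: (8, 1)  from 8·(1,0) + (0,1)
step 1: (9, 1)  from 1·(8,1) + (1,0)
step 2: (71, 8)  from 7·(9,1) + (8,1)
step 3: (80, 9)  from 1·(71,8) + (9,1)
→ (80, 9).  Check: 80²=6400, 79·9²=6399, difference 1.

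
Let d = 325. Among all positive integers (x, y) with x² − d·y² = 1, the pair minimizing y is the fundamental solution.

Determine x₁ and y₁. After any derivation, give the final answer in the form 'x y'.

649 36

√325 = [18; 36, …], period ℓ=1 (odd) → k=1
i=0: a=18 ⇒ p=18, q=1
i=1: a=36 ⇒ p=649, q=36
fundamental: x₁=649, y₁=36  (since 421201 − 325·1296 = 1)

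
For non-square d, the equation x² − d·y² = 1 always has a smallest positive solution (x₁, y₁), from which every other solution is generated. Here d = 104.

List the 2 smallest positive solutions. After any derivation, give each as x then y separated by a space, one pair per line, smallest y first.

√104 = [10; 5,20, …], period ℓ=2 (even) → k=1
a_0=10:  p_0=10·1+0=10,  q_0=10·0+1=1
a_1=5:  p_1=5·10+1=51,  q_1=5·1+0=5
fundamental: x₁=51, y₁=5  (since 2601 − 104·25 = 1)
k=2:  x_2 = 51·51+104·5·5 = 5201,  y_2 = 51·5+5·51 = 510

51 5
5201 510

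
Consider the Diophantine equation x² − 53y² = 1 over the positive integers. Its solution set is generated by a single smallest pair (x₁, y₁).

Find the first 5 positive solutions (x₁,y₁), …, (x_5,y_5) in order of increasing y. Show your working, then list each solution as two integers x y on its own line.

√53 → a₀=7, period (3,1,1,3,14); ℓ=5 odd so k=9
i=0: a=7 ⇒ p=7, q=1
…
i=4: a=3 ⇒ p=182, q=25
i=5: a=14 ⇒ p=2599, q=357
i=6: a=3 ⇒ p=7979, q=1096
i=7: a=1 ⇒ p=10578, q=1453
i=8: a=1 ⇒ p=18557, q=2549
i=9: a=3 ⇒ p=66249, q=9100
fundamental: x₁=66249, y₁=9100  (since 4388930001 − 53·82810000 = 1)
(66249+9100√53)^2 = 8777860001 + 1205731800√53
(66249+9100√53)^3 = 1163048894346249 + 159757052027300√53
(66249+9100√53)^4 = 154101652394311440001 + 21167489878307463600√53
(66249+9100√53)^5 = 20418160737778428282906249 + 2804650073736225260045500√53

66249 9100
8777860001 1205731800
1163048894346249 159757052027300
154101652394311440001 21167489878307463600
20418160737778428282906249 2804650073736225260045500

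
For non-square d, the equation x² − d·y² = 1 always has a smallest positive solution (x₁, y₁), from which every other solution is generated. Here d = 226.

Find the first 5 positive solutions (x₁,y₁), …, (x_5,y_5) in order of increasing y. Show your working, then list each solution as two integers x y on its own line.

√226 → a₀=15, period (30); ℓ=1 odd so k=1
k=0  a_k=15  p_k/q_k = 15/1
k=1  a_k=30  p_k/q_k = 451/30
→ (451, 30).  Check: 451²=203401, 226·30²=203400, difference 1.
(451+30√226)^2 = 406801 + 27060√226
(451+30√226)^3 = 366934051 + 24408090√226
(451+30√226)^4 = 330974107201 + 22016070120√226
(451+30√226)^5 = 298538277761251 + 19858470840150√226

451 30
406801 27060
366934051 24408090
330974107201 22016070120
298538277761251 19858470840150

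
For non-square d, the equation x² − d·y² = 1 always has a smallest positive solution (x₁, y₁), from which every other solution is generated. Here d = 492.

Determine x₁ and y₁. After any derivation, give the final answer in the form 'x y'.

[22; 5,1,1,10,1,1,5,44] for √492; ℓ=8 ⇒ convergent index 7
step 0: (22, 1)  from 22·(1,0) + (0,1)
step 1: (111, 5)  from 5·(22,1) + (1,0)
step 2: (133, 6)  from 1·(111,5) + (22,1)
step 3: (244, 11)  from 1·(133,6) + (111,5)
step 4: (2573, 116)  from 10·(244,11) + (133,6)
…
step 6: (5390, 243)  from 1·(2817,127) + (2573,116)
step 7: (29767, 1342)  from 5·(5390,243) + (2817,127)
(x₁, y₁) = (29767, 1342);  29767² − 492·1342² = 1 ✓

29767 1342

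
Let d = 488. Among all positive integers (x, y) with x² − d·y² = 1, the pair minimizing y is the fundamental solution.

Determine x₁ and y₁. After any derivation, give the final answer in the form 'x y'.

[22; 11,44] for √488; ℓ=2 ⇒ convergent index 1
step 0: (22, 1)  from 22·(1,0) + (0,1)
step 1: (243, 11)  from 11·(22,1) + (1,0)
(x₁, y₁) = (243, 11);  243² − 488·11² = 1 ✓

243 11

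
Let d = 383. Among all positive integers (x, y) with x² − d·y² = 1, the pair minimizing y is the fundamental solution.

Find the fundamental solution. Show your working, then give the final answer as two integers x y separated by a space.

d=383: √d = [19; 1,1,3,19,3,1,1,38] (ℓ=8, even), read p_7/q_7
step 0: (19, 1)  from 19·(1,0) + (0,1)
step 1: (20, 1)  from 1·(19,1) + (1,0)
…
step 3: (137, 7)  from 3·(39,2) + (20,1)
…
step 6: (10705, 547)  from 1·(8063,412) + (2642,135)
step 7: (18768, 959)  from 1·(10705,547) + (8063,412)
(x₁, y₁) = (18768, 959);  18768² − 383·959² = 1 ✓

18768 959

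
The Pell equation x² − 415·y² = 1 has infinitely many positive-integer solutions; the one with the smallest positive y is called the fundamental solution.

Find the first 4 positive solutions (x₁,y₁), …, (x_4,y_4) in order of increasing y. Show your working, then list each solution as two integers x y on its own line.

18412804 903849
678062702284831 33284788965192
24970071273761872339444 1225732590794885332887
919538056459614718055705397121 45138347901436822389057205104

[20; 2,1,2,4,6,…,1,2,40] for √415; ℓ=16 ⇒ convergent index 15
a_0=20:  p_0=20·1+0=20,  q_0=20·0+1=1
…
a_2=1:  p_2=1·41+20=61,  q_2=1·2+1=3
…
a_5=6:  p_5=6·713+163=4441,  q_5=6·35+8=218
…
a_8=3:  p_8=3·9595+5154=33939,  q_8=3·471+253=1666
a_9=1:  p_9=1·33939+9595=43534,  q_9=1·1666+471=2137
…
a_12=4:  p_12=4·508372+77473=2110961,  q_12=4·24955+3803=103623
a_13=2:  p_13=2·2110961+508372=4730294,  q_13=2·103623+24955=232201
a_14=1:  p_14=1·4730294+2110961=6841255,  q_14=1·232201+103623=335824
a_15=2:  p_15=2·6841255+4730294=18412804,  q_15=2·335824+232201=903849
(x₁, y₁) = (18412804, 903849);  18412804² − 415·903849² = 1 ✓
k=2:  x_2 = 18412804·18412804+415·903849·903849 = 678062702284831,  y_2 = 18412804·903849+903849·18412804 = 33284788965192
k=3:  x_3 = 18412804·678062702284831+415·903849·33284788965192 = 24970071273761872339444,  y_3 = 18412804·33284788965192+903849·678062702284831 = 1225732590794885332887
k=4:  x_4 = 18412804·24970071273761872339444+415·903849·1225732590794885332887 = 919538056459614718055705397121,  y_4 = 18412804·1225732590794885332887+903849·24970071273761872339444 = 45138347901436822389057205104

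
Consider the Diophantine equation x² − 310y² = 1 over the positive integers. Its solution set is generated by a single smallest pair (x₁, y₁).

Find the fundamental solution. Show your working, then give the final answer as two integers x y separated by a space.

848719 48204

√310 → a₀=17, period (1,1,1,1,5,…,1,1,34); ℓ=16 even so k=15
i=0: a=17 ⇒ p=17, q=1
i=1: a=1 ⇒ p=18, q=1
i=2: a=1 ⇒ p=35, q=2
i=3: a=1 ⇒ p=53, q=3
i=4: a=1 ⇒ p=88, q=5
…
i=6: a=3 ⇒ p=1567, q=89
i=7: a=1 ⇒ p=2060, q=117
i=8: a=2 ⇒ p=5687, q=323
i=9: a=1 ⇒ p=7747, q=440
i=10: a=3 ⇒ p=28928, q=1643
i=11: a=5 ⇒ p=152387, q=8655
…
i=13: a=1 ⇒ p=333702, q=18953
i=14: a=1 ⇒ p=515017, q=29251
i=15: a=1 ⇒ p=848719, q=48204
fundamental: x₁=848719, y₁=48204  (since 720323940961 − 310·2323625616 = 1)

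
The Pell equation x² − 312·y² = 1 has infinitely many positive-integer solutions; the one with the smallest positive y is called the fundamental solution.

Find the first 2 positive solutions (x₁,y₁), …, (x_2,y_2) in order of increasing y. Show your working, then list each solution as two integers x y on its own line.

53 3
5617 318

√312 → a₀=17, period (1,1,1,34); ℓ=4 even so k=3
k=0  a_k=17  p_k/q_k = 17/1
…
k=2  a_k=1  p_k/q_k = 35/2
k=3  a_k=1  p_k/q_k = 53/3
→ (53, 3).  Check: 53²=2809, 312·3²=2808, difference 1.
(x_2, y_2) = (53·53 + 312·3·3, 53·3 + 3·53) = (5617, 318)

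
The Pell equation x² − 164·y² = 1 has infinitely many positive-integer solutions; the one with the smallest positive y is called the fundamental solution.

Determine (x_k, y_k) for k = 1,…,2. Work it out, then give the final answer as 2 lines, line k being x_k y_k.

[12; 1,4,6,4,1,24] for √164; ℓ=6 ⇒ convergent index 5
step 0: (12, 1)  from 12·(1,0) + (0,1)
…
step 2: (64, 5)  from 4·(13,1) + (12,1)
step 3: (397, 31)  from 6·(64,5) + (13,1)
step 4: (1652, 129)  from 4·(397,31) + (64,5)
step 5: (2049, 160)  from 1·(1652,129) + (397,31)
fundamental: x₁=2049, y₁=160  (since 4198401 − 164·25600 = 1)
(2049+160√164)^2 = 8396801 + 655680√164

2049 160
8396801 655680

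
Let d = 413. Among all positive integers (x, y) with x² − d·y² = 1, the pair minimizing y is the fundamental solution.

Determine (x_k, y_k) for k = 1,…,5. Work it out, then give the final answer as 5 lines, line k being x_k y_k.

113399 5580
25718666401 1265532840
5832942102300599 287020317040740
1322899602891852585601 65095633862940217680
300030984130833440606834999 14763559568560095172347900

d=413: √d = [20; 3,9,1,4,1,9,3,40] (ℓ=8, even), read p_7/q_7
k=0  a_k=20  p_k/q_k = 20/1
k=1  a_k=3  p_k/q_k = 61/3
…
k=3  a_k=1  p_k/q_k = 630/31
k=4  a_k=4  p_k/q_k = 3089/152
k=5  a_k=1  p_k/q_k = 3719/183
k=6  a_k=9  p_k/q_k = 36560/1799
k=7  a_k=3  p_k/q_k = 113399/5580
(x₁, y₁) = (113399, 5580);  113399² − 413·5580² = 1 ✓
(113399+5580√413)^2 = 25718666401 + 1265532840√413
(113399+5580√413)^3 = 5832942102300599 + 287020317040740√413
(113399+5580√413)^4 = 1322899602891852585601 + 65095633862940217680√413
(113399+5580√413)^5 = 300030984130833440606834999 + 14763559568560095172347900√413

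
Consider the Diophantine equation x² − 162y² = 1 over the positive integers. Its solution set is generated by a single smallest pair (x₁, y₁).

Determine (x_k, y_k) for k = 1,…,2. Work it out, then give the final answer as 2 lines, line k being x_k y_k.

[12; 1,2,1,2,12,2,1,2,1,24] for √162; ℓ=10 ⇒ convergent index 9
a_0=12:  p_0=12·1+0=12,  q_0=12·0+1=1
a_1=1:  p_1=1·12+1=13,  q_1=1·1+0=1
…
a_4=2:  p_4=2·51+38=140,  q_4=2·4+3=11
a_5=12:  p_5=12·140+51=1731,  q_5=12·11+4=136
a_6=2:  p_6=2·1731+140=3602,  q_6=2·136+11=283
…
a_8=2:  p_8=2·5333+3602=14268,  q_8=2·419+283=1121
a_9=1:  p_9=1·14268+5333=19601,  q_9=1·1121+419=1540
(x₁, y₁) = (19601, 1540);  19601² − 162·1540² = 1 ✓
n=2: (19601,1540)∘(19601,1540) = (19601·19601+162·1540·1540, 19601·1540+1540·19601) = (768398401,60371080)

19601 1540
768398401 60371080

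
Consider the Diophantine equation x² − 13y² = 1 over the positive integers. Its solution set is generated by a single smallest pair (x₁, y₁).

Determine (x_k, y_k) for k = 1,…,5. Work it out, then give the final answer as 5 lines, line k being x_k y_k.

649 180
842401 233640
1093435849 303264540
1419278889601 393637139280
1842222905266249 510940703520900

d=13: √d = [3; 1,1,1,1,6] (ℓ=5, odd), read p_9/q_9
step 0: (3, 1)  from 3·(1,0) + (0,1)
step 1: (4, 1)  from 1·(3,1) + (1,0)
…
step 4: (18, 5)  from 1·(11,3) + (7,2)
…
step 8: (393, 109)  from 1·(256,71) + (137,38)
step 9: (649, 180)  from 1·(393,109) + (256,71)
→ (649, 180).  Check: 649²=421201, 13·180²=421200, difference 1.
(649+180√13)^2 = 842401 + 233640√13
(649+180√13)^3 = 1093435849 + 303264540√13
(649+180√13)^4 = 1419278889601 + 393637139280√13
(649+180√13)^5 = 1842222905266249 + 510940703520900√13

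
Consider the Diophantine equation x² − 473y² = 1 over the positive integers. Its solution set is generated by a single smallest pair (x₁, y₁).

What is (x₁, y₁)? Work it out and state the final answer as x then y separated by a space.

87 4

[21; 1,2,1,42] for √473; ℓ=4 ⇒ convergent index 3
step 0: (21, 1)  from 21·(1,0) + (0,1)
…
step 2: (65, 3)  from 2·(22,1) + (21,1)
step 3: (87, 4)  from 1·(65,3) + (22,1)
(x₁, y₁) = (87, 4);  87² − 473·4² = 1 ✓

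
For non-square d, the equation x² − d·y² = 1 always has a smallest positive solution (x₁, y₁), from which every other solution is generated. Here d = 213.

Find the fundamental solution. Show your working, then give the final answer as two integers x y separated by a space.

√213 = [14; 1,1,2,6,1,8,1,6,2,1,1,28, …], period ℓ=12 (even) → k=11
i=0: a=14 ⇒ p=14, q=1
…
i=3: a=2 ⇒ p=73, q=5
…
i=6: a=8 ⇒ p=4787, q=328
i=7: a=1 ⇒ p=5327, q=365
i=8: a=6 ⇒ p=36749, q=2518
i=9: a=2 ⇒ p=78825, q=5401
i=10: a=1 ⇒ p=115574, q=7919
i=11: a=1 ⇒ p=194399, q=13320
(x₁, y₁) = (194399, 13320);  194399² − 213·13320² = 1 ✓

194399 13320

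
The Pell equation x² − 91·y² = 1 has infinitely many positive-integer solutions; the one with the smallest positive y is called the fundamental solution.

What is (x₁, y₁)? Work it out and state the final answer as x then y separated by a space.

d=91: √d = [9; 1,1,5,1,5,1,1,18] (ℓ=8, even), read p_7/q_7
i=0: a=9 ⇒ p=9, q=1
…
i=2: a=1 ⇒ p=19, q=2
i=3: a=5 ⇒ p=105, q=11
…
i=6: a=1 ⇒ p=849, q=89
i=7: a=1 ⇒ p=1574, q=165
(x₁, y₁) = (1574, 165);  1574² − 91·165² = 1 ✓

1574 165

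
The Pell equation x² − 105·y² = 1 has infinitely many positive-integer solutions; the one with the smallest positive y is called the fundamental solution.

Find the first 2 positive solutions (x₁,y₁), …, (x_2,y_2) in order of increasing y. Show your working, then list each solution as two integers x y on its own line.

√105 → a₀=10, period (4,20); ℓ=2 even so k=1
k=0  a_k=10  p_k/q_k = 10/1
k=1  a_k=4  p_k/q_k = 41/4
→ (41, 4).  Check: 41²=1681, 105·4²=1680, difference 1.
k=2:  x_2 = 41·41+105·4·4 = 3361,  y_2 = 41·4+4·41 = 328

41 4
3361 328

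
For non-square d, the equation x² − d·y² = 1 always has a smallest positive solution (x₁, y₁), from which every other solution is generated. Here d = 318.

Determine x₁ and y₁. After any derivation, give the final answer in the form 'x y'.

107 6

d=318: √d = [17; 1,4,1,34] (ℓ=4, even), read p_3/q_3
k=0  a_k=17  p_k/q_k = 17/1
k=1  a_k=1  p_k/q_k = 18/1
k=2  a_k=4  p_k/q_k = 89/5
k=3  a_k=1  p_k/q_k = 107/6
(x₁, y₁) = (107, 6);  107² − 318·6² = 1 ✓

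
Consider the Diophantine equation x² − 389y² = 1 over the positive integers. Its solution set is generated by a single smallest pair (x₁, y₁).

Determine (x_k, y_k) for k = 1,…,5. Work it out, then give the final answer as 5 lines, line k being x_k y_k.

[19; 1,2,1,1,1,1,2,1,38] for √389; ℓ=9 ⇒ convergent index 17
k=0  a_k=19  p_k/q_k = 19/1
k=1  a_k=1  p_k/q_k = 20/1
k=2  a_k=2  p_k/q_k = 59/3
…
k=8  a_k=1  p_k/q_k = 1282/65
k=9  a_k=38  p_k/q_k = 49643/2517
…
k=12  a_k=1  p_k/q_k = 202418/10263
k=13  a_k=1  p_k/q_k = 353911/17944
k=14  a_k=1  p_k/q_k = 556329/28207
…
k=16  a_k=2  p_k/q_k = 2376809/120509
k=17  a_k=1  p_k/q_k = 3287049/166660
(x₁, y₁) = (3287049, 166660);  3287049² − 389·166660² = 1 ✓
(3287049+166660√389)^2 = 21609382256801 + 1095639172680√389
(3287049+166660√389)^3 = 142062196675667653449 + 7202839293837075980√389
(3287049+166660√389)^4 = 933930803041091759821507201 + 47352171395934637886793360√389
(3287049+166660√389)^5 = 6139752624410693193862375179426249 + 311297815269663908222998617313300√389

3287049 166660
21609382256801 1095639172680
142062196675667653449 7202839293837075980
933930803041091759821507201 47352171395934637886793360
6139752624410693193862375179426249 311297815269663908222998617313300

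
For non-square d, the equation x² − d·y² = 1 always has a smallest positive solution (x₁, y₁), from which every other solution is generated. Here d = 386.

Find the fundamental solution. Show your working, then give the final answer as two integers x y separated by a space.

√386 → a₀=19, period (1,1,1,4,1,18,1,4,1,1,1,38); ℓ=12 even so k=11
i=0: a=19 ⇒ p=19, q=1
i=1: a=1 ⇒ p=20, q=1
…
i=3: a=1 ⇒ p=59, q=3
…
i=6: a=18 ⇒ p=6287, q=320
i=7: a=1 ⇒ p=6621, q=337
…
i=9: a=1 ⇒ p=39392, q=2005
i=10: a=1 ⇒ p=72163, q=3673
i=11: a=1 ⇒ p=111555, q=5678
→ (111555, 5678).  Check: 111555²=12444518025, 386·5678²=12444518024, difference 1.

111555 5678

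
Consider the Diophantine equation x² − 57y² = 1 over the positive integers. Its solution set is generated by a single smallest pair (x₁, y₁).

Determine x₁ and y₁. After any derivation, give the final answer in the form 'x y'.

[7; 1,1,4,1,1,14] for √57; ℓ=6 ⇒ convergent index 5
k=0  a_k=7  p_k/q_k = 7/1
k=1  a_k=1  p_k/q_k = 8/1
…
k=4  a_k=1  p_k/q_k = 83/11
k=5  a_k=1  p_k/q_k = 151/20
→ (151, 20).  Check: 151²=22801, 57·20²=22800, difference 1.

151 20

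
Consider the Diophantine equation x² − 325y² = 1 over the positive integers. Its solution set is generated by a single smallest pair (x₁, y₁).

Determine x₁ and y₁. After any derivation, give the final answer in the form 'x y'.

√325 → a₀=18, period (36); ℓ=1 odd so k=1
i=0: a=18 ⇒ p=18, q=1
i=1: a=36 ⇒ p=649, q=36
→ (649, 36).  Check: 649²=421201, 325·36²=421200, difference 1.

649 36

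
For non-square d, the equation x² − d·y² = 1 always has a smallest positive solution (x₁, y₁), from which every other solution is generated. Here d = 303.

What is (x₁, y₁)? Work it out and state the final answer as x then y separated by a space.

d=303: √d = [17; 2,2,5,2,2,34] (ℓ=6, even), read p_5/q_5
k=0  a_k=17  p_k/q_k = 17/1
…
k=2  a_k=2  p_k/q_k = 87/5
…
k=4  a_k=2  p_k/q_k = 1027/59
k=5  a_k=2  p_k/q_k = 2524/145
fundamental: x₁=2524, y₁=145  (since 6370576 − 303·21025 = 1)

2524 145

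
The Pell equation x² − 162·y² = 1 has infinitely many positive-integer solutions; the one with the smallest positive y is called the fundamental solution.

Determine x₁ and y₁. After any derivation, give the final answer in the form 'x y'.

19601 1540

√162 → a₀=12, period (1,2,1,2,12,2,1,2,1,24); ℓ=10 even so k=9
step 0: (12, 1)  from 12·(1,0) + (0,1)
step 1: (13, 1)  from 1·(12,1) + (1,0)
…
step 3: (51, 4)  from 1·(38,3) + (13,1)
…
step 6: (3602, 283)  from 2·(1731,136) + (140,11)
…
step 8: (14268, 1121)  from 2·(5333,419) + (3602,283)
step 9: (19601, 1540)  from 1·(14268,1121) + (5333,419)
fundamental: x₁=19601, y₁=1540  (since 384199201 − 162·2371600 = 1)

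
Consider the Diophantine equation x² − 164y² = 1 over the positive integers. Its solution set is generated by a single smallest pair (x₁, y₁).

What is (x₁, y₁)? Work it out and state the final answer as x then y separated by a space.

√164 = [12; 1,4,6,4,1,24, …], period ℓ=6 (even) → k=5
k=0  a_k=12  p_k/q_k = 12/1
…
k=4  a_k=4  p_k/q_k = 1652/129
k=5  a_k=1  p_k/q_k = 2049/160
(x₁, y₁) = (2049, 160);  2049² − 164·160² = 1 ✓

2049 160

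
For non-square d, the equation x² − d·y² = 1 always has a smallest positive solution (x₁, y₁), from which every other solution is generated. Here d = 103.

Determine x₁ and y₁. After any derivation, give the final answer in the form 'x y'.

√103 = [10; 6,1,2,1,1,9,1,1,2,1,6,20, …], period ℓ=12 (even) → k=11
k=0  a_k=10  p_k/q_k = 10/1
…
k=3  a_k=2  p_k/q_k = 203/20
k=4  a_k=1  p_k/q_k = 274/27
…
k=8  a_k=1  p_k/q_k = 9611/947
…
k=10  a_k=1  p_k/q_k = 33877/3338
k=11  a_k=6  p_k/q_k = 227528/22419
fundamental: x₁=227528, y₁=22419  (since 51768990784 − 103·502611561 = 1)

227528 22419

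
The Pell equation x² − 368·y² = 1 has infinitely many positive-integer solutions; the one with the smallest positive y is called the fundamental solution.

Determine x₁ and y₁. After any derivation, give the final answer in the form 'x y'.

1151 60

√368 → a₀=19, period (5,2,5,38); ℓ=4 even so k=3
a_0=19:  p_0=19·1+0=19,  q_0=19·0+1=1
…
a_2=2:  p_2=2·96+19=211,  q_2=2·5+1=11
a_3=5:  p_3=5·211+96=1151,  q_3=5·11+5=60
fundamental: x₁=1151, y₁=60  (since 1324801 − 368·3600 = 1)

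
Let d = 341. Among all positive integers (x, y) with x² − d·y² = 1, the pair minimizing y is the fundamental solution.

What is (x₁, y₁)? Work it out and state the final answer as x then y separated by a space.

10626551 575460

[18; 2,6,1,8,2,…,6,2,36] for √341; ℓ=14 ⇒ convergent index 13
i=0: a=18 ⇒ p=18, q=1
i=1: a=2 ⇒ p=37, q=2
i=2: a=6 ⇒ p=240, q=13
i=3: a=1 ⇒ p=277, q=15
i=4: a=8 ⇒ p=2456, q=133
i=5: a=2 ⇒ p=5189, q=281
…
i=7: a=2 ⇒ p=20479, q=1109
i=8: a=1 ⇒ p=28124, q=1523
i=9: a=2 ⇒ p=76727, q=4155
i=10: a=8 ⇒ p=641940, q=34763
i=11: a=1 ⇒ p=718667, q=38918
i=12: a=6 ⇒ p=4953942, q=268271
i=13: a=2 ⇒ p=10626551, q=575460
→ (10626551, 575460).  Check: 10626551²=112923586155601, 341·575460²=112923586155600, difference 1.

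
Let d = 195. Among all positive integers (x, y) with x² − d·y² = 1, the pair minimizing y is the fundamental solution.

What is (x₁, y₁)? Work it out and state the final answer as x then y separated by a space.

√195 → a₀=13, period (1,26); ℓ=2 even so k=1
step 0: (13, 1)  from 13·(1,0) + (0,1)
step 1: (14, 1)  from 1·(13,1) + (1,0)
fundamental: x₁=14, y₁=1  (since 196 − 195·1 = 1)

14 1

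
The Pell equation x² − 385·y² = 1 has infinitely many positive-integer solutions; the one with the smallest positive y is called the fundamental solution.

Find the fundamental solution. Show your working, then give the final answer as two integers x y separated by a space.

[19; 1,1,1,1,1,…,1,1,38] for √385; ℓ=16 ⇒ convergent index 15
k=0  a_k=19  p_k/q_k = 19/1
…
k=2  a_k=1  p_k/q_k = 39/2
…
k=4  a_k=1  p_k/q_k = 98/5
…
k=6  a_k=3  p_k/q_k = 569/29
…
k=10  a_k=3  p_k/q_k = 10262/523
k=11  a_k=1  p_k/q_k = 13009/663
k=12  a_k=1  p_k/q_k = 23271/1186
…
k=14  a_k=1  p_k/q_k = 59551/3035
k=15  a_k=1  p_k/q_k = 95831/4884
fundamental: x₁=95831, y₁=4884  (since 9183580561 − 385·23853456 = 1)

95831 4884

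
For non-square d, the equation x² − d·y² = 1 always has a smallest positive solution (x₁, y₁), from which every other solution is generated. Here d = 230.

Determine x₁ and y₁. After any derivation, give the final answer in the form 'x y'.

√230 = [15; 6,30, …], period ℓ=2 (even) → k=1
a_0=15:  p_0=15·1+0=15,  q_0=15·0+1=1
a_1=6:  p_1=6·15+1=91,  q_1=6·1+0=6
fundamental: x₁=91, y₁=6  (since 8281 − 230·36 = 1)

91 6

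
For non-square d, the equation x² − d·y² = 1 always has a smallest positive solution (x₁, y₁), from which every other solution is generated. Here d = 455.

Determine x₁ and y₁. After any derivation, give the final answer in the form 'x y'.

[21; 3,42] for √455; ℓ=2 ⇒ convergent index 1
step 0: (21, 1)  from 21·(1,0) + (0,1)
step 1: (64, 3)  from 3·(21,1) + (1,0)
fundamental: x₁=64, y₁=3  (since 4096 − 455·9 = 1)

64 3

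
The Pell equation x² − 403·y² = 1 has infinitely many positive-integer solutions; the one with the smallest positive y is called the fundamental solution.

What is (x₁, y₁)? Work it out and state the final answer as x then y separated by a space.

669878 33369

√403 = [20; 13,2,1,3,1,3,1,2,13,40, …], period ℓ=10 (even) → k=9
step 0: (20, 1)  from 20·(1,0) + (0,1)
…
step 2: (542, 27)  from 2·(261,13) + (20,1)
step 3: (803, 40)  from 1·(542,27) + (261,13)
…
step 6: (14213, 708)  from 3·(3754,187) + (2951,147)
step 7: (17967, 895)  from 1·(14213,708) + (3754,187)
step 8: (50147, 2498)  from 2·(17967,895) + (14213,708)
step 9: (669878, 33369)  from 13·(50147,2498) + (17967,895)
fundamental: x₁=669878, y₁=33369  (since 448736534884 − 403·1113490161 = 1)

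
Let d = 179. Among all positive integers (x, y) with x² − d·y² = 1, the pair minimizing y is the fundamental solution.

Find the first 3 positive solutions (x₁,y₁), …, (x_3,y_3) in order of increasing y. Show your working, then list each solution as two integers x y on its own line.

4190210 313191
35115719688199 2624672120220
294284479589372473370 21995854729733779209

[13; 2,1,1,1,3,…,1,2,26] for √179; ℓ=14 ⇒ convergent index 13
step 0: (13, 1)  from 13·(1,0) + (0,1)
…
step 2: (40, 3)  from 1·(27,2) + (13,1)
step 3: (67, 5)  from 1·(40,3) + (27,2)
…
step 6: (2047, 153)  from 5·(388,29) + (107,8)
step 7: (26999, 2018)  from 13·(2047,153) + (388,29)
…
step 10: (575167, 42990)  from 1·(438125,32747) + (137042,10243)
…
step 12: (1588459, 118727)  from 1·(1013292,75737) + (575167,42990)
step 13: (4190210, 313191)  from 2·(1588459,118727) + (1013292,75737)
fundamental: x₁=4190210, y₁=313191  (since 17557859844100 − 179·98088602481 = 1)
n=2: (4190210,313191)∘(4190210,313191) = (4190210·4190210+179·313191·313191, 4190210·313191+313191·4190210) = (35115719688199,2624672120220)
n=3: (35115719688199,2624672120220)∘(4190210,313191) = (4190210·35115719688199+179·313191·2624672120220, 4190210·2624672120220+313191·35115719688199) = (294284479589372473370,21995854729733779209)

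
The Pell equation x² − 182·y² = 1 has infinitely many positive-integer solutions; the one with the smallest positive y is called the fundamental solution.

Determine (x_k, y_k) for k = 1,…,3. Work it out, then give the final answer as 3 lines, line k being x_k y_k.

√182 = [13; 2,26, …], period ℓ=2 (even) → k=1
step 0: (13, 1)  from 13·(1,0) + (0,1)
step 1: (27, 2)  from 2·(13,1) + (1,0)
(x₁, y₁) = (27, 2);  27² − 182·2² = 1 ✓
(x_2, y_2) = (27·27 + 182·2·2, 27·2 + 2·27) = (1457, 108)
(x_3, y_3) = (27·1457 + 182·2·108, 27·108 + 2·1457) = (78651, 5830)

27 2
1457 108
78651 5830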